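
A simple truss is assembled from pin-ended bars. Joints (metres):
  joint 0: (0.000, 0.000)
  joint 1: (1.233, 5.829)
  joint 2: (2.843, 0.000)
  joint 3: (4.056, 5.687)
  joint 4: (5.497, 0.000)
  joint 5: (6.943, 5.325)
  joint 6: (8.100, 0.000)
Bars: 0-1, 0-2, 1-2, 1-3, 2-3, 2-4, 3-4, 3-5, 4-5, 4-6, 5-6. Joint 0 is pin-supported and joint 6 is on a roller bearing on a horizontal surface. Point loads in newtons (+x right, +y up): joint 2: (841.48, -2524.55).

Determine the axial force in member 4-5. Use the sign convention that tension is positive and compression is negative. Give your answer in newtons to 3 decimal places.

N=7 nodes, M=11 members, R=3 reactions → 2N=14, M+R=14
member 0 (0-1): L=5.9580, (cx,cy)=(0.2069,0.9784)
member 1 (0-2): L=2.8430, (cx,cy)=(1.0000,0.0000)
member 2 (1-2): L=6.0473, (cx,cy)=(0.2662,-0.9639)
member 3 (1-3): L=2.8266, (cx,cy)=(0.9987,-0.0502)
member 4 (2-3): L=5.8149, (cx,cy)=(0.2086,0.9780)
member 5 (2-4): L=2.6540, (cx,cy)=(1.0000,0.0000)
member 6 (3-4): L=5.8667, (cx,cy)=(0.2456,-0.9694)
member 7 (3-5): L=2.9096, (cx,cy)=(0.9922,-0.1244)
member 8 (4-5): L=5.5178, (cx,cy)=(0.2621,0.9651)
member 9 (4-6): L=2.6030, (cx,cy)=(1.0000,0.0000)
member 10 (5-6): L=5.4492, (cx,cy)=(0.2123,-0.9772)
solve A·x = −loads:
  F[0-1] = -1674.7190 N (compression)
  F[0-2] = +1188.0620 N (tension)
  F[1-2] = +1742.1042 N (tension)
  F[1-3] = -811.4180 N (compression)
  F[2-3] = +864.3369 N (tension)
  F[2-4] = +630.0917 N (tension)
  F[3-4] = -859.9055 N (compression)
  F[3-5] = -422.1595 N (compression)
  F[4-5] = +863.7492 N (tension)
  F[4-6] = +192.5261 N (tension)
  F[5-6] = -906.7604 N (compression)
  Rx@0 = -841.4800 N
  Ry@0 = +1638.4641 N
  Ry@6 = +886.0859 N

863.749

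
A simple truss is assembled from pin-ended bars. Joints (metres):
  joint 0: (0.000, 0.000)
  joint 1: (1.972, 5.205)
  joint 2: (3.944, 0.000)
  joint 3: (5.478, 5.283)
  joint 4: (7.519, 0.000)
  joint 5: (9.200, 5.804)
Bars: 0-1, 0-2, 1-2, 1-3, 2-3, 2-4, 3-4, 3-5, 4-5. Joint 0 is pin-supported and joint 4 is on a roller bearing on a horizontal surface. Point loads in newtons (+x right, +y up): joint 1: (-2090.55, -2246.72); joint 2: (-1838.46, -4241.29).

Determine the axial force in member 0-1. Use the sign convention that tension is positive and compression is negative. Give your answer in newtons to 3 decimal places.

N=6 nodes, M=9 members, R=3 reactions → 2N=12, M+R=12
member 0 (0-1): L=5.5660, (cx,cy)=(0.3543,0.9351)
member 1 (0-2): L=3.9440, (cx,cy)=(1.0000,0.0000)
member 2 (1-2): L=5.5660, (cx,cy)=(0.3543,-0.9351)
member 3 (1-3): L=3.5069, (cx,cy)=(0.9998,0.0222)
member 4 (2-3): L=5.5012, (cx,cy)=(0.2788,0.9603)
member 5 (2-4): L=3.5750, (cx,cy)=(1.0000,0.0000)
member 6 (3-4): L=5.6635, (cx,cy)=(0.3604,-0.9328)
member 7 (3-5): L=3.7583, (cx,cy)=(0.9903,0.1386)
member 8 (4-5): L=6.0425, (cx,cy)=(0.2782,0.9605)
solve A·x = −loads:
  F[0-1] = -5476.4532 N (compression)
  F[0-2] = -1988.7501 N (compression)
  F[1-2] = +3051.7441 N (tension)
  F[1-3] = -931.1468 N (compression)
  F[2-3] = +1444.8049 N (tension)
  F[2-4] = +528.0354 N (tension)
  F[3-4] = -1465.2394 N (compression)
  F[3-5] = -0.0000 N (compression)
  F[4-5] = -0.0000 N (compression)
  Rx@0 = +3929.0100 N
  Ry@0 = +5121.2236 N
  Ry@4 = +1366.7864 N

-5476.453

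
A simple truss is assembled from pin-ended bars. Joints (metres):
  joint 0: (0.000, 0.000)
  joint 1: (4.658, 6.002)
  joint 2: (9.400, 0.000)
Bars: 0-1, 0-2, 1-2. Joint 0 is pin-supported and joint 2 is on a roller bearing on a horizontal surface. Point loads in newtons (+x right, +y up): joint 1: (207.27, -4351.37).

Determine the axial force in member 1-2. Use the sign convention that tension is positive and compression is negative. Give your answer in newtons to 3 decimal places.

-2916.678

N=3 nodes, M=3 members, R=3 reactions → 2N=6, M+R=6
member 0 (0-1): L=7.5974, (cx,cy)=(0.6131,0.7900)
member 1 (0-2): L=9.4000, (cx,cy)=(1.0000,0.0000)
member 2 (1-2): L=7.6492, (cx,cy)=(0.6199,-0.7847)
solve A·x = −loads:
  F[0-1] = -2611.1054 N (compression)
  F[0-2] = +1808.1437 N (tension)
  F[1-2] = -2916.6785 N (compression)
  Rx@0 = -207.2700 N
  Ry@0 = +2062.7832 N
  Ry@2 = +2288.5868 N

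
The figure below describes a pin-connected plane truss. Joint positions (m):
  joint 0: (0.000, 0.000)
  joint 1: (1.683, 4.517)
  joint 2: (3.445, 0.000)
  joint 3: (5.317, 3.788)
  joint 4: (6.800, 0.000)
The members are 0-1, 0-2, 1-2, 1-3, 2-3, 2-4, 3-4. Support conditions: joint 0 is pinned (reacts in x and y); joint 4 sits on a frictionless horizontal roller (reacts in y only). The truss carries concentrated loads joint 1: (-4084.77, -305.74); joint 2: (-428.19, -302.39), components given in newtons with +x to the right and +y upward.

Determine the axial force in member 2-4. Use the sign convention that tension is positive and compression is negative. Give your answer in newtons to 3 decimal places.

-972.681

N=5 nodes, M=7 members, R=3 reactions → 2N=10, M+R=10
member 0 (0-1): L=4.8204, (cx,cy)=(0.3491,0.9371)
member 1 (0-2): L=3.4450, (cx,cy)=(1.0000,0.0000)
member 2 (1-2): L=4.8485, (cx,cy)=(0.3634,-0.9316)
member 3 (1-3): L=3.7064, (cx,cy)=(0.9805,-0.1967)
member 4 (2-3): L=4.2253, (cx,cy)=(0.4430,0.8965)
member 5 (2-4): L=3.3550, (cx,cy)=(1.0000,0.0000)
member 6 (3-4): L=4.0680, (cx,cy)=(0.3646,-0.9312)
solve A·x = −loads:
  F[0-1] = -3300.3252 N (compression)
  F[0-2] = -3360.6688 N (compression)
  F[1-2] = +2560.3274 N (tension)
  F[1-3] = +2041.9124 N (tension)
  F[2-3] = -2323.3509 N (compression)
  F[2-4] = -972.6811 N (compression)
  F[3-4] = +2668.1188 N (tension)
  Rx@0 = +4512.9600 N
  Ry@0 = +3092.6318 N
  Ry@4 = -2484.5018 N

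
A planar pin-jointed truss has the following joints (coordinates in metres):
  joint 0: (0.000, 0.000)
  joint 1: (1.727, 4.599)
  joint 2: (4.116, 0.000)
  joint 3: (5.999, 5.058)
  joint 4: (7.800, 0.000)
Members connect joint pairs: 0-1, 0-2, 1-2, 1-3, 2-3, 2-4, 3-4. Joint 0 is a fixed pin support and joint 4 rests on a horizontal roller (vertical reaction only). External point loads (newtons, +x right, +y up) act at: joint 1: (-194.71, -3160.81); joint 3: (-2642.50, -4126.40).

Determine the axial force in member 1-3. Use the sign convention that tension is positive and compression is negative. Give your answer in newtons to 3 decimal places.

-2719.588

N=5 nodes, M=7 members, R=3 reactions → 2N=10, M+R=10
member 0 (0-1): L=4.9126, (cx,cy)=(0.3515,0.9362)
member 1 (0-2): L=4.1160, (cx,cy)=(1.0000,0.0000)
member 2 (1-2): L=5.1825, (cx,cy)=(0.4610,-0.8874)
member 3 (1-3): L=4.2966, (cx,cy)=(0.9943,0.1068)
member 4 (2-3): L=5.3971, (cx,cy)=(0.3489,0.9372)
member 5 (2-4): L=3.6840, (cx,cy)=(1.0000,0.0000)
member 6 (3-4): L=5.3691, (cx,cy)=(0.3354,-0.9421)
solve A·x = −loads:
  F[0-1] = -5599.5303 N (compression)
  F[0-2] = -868.7105 N (compression)
  F[1-2] = +2017.9703 N (tension)
  F[1-3] = -2719.5885 N (compression)
  F[2-3] = -1910.8417 N (compression)
  F[2-4] = +728.1968 N (tension)
  F[3-4] = -2170.8736 N (compression)
  Rx@0 = +2837.2100 N
  Ry@0 = +5242.1131 N
  Ry@4 = +2045.0969 N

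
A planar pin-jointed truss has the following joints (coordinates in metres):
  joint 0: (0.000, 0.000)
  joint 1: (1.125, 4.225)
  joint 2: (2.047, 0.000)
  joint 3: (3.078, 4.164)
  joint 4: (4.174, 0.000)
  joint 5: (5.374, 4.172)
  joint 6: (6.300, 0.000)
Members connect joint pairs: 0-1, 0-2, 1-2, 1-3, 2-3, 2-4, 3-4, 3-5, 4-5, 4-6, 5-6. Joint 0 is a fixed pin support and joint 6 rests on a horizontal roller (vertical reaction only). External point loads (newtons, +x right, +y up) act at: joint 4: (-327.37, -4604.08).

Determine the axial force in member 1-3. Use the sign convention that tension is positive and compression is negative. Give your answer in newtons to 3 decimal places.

N=7 nodes, M=11 members, R=3 reactions → 2N=14, M+R=14
member 0 (0-1): L=4.3722, (cx,cy)=(0.2573,0.9663)
member 1 (0-2): L=2.0470, (cx,cy)=(1.0000,0.0000)
member 2 (1-2): L=4.3244, (cx,cy)=(0.2132,-0.9770)
member 3 (1-3): L=1.9540, (cx,cy)=(0.9995,-0.0312)
member 4 (2-3): L=4.2897, (cx,cy)=(0.2403,0.9707)
member 5 (2-4): L=2.1270, (cx,cy)=(1.0000,0.0000)
member 6 (3-4): L=4.3058, (cx,cy)=(0.2545,-0.9671)
member 7 (3-5): L=2.2960, (cx,cy)=(1.0000,0.0035)
member 8 (4-5): L=4.3412, (cx,cy)=(0.2764,0.9610)
member 9 (4-6): L=2.1260, (cx,cy)=(1.0000,0.0000)
member 10 (5-6): L=4.2735, (cx,cy)=(0.2167,-0.9762)
solve A·x = −loads:
  F[0-1] = -1607.8303 N (compression)
  F[0-2] = +86.3356 N (tension)
  F[1-2] = +1614.4893 N (tension)
  F[1-3] = -758.2960 N (compression)
  F[2-3] = -1624.9985 N (compression)
  F[2-4] = +821.1101 N (tension)
  F[3-4] = +1601.0058 N (tension)
  F[3-5] = -1556.0080 N (compression)
  F[4-5] = +3179.7023 N (tension)
  F[4-6] = +677.0511 N (tension)
  F[5-6] = -3124.6202 N (compression)
  Rx@0 = +327.3700 N
  Ry@0 = +1553.6943 N
  Ry@6 = +3050.3857 N

-758.296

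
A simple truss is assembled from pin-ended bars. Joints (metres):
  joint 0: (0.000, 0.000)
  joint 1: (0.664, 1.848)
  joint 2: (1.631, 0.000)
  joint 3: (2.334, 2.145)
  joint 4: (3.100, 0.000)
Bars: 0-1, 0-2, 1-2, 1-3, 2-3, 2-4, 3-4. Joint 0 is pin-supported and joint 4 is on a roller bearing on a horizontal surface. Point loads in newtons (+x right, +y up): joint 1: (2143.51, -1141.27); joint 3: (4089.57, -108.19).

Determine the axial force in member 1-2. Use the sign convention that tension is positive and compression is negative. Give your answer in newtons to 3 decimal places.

-4649.540

N=5 nodes, M=7 members, R=3 reactions → 2N=10, M+R=10
member 0 (0-1): L=1.9637, (cx,cy)=(0.3381,0.9411)
member 1 (0-2): L=1.6310, (cx,cy)=(1.0000,0.0000)
member 2 (1-2): L=2.0857, (cx,cy)=(0.4636,-0.8860)
member 3 (1-3): L=1.6962, (cx,cy)=(0.9846,0.1751)
member 4 (2-3): L=2.2573, (cx,cy)=(0.3114,0.9503)
member 5 (2-4): L=1.4690, (cx,cy)=(1.0000,0.0000)
member 6 (3-4): L=2.2777, (cx,cy)=(0.3363,-0.9418)
solve A·x = −loads:
  F[0-1] = +3383.2679 N (tension)
  F[0-2] = +5089.0538 N (tension)
  F[1-2] = -4649.5403 N (compression)
  F[1-3] = +1174.3278 N (tension)
  F[2-3] = +4335.2335 N (tension)
  F[2-4] = +1583.2225 N (tension)
  F[3-4] = -4707.6482 N (compression)
  Rx@0 = -6233.0800 N
  Ry@0 = -3183.9764 N
  Ry@4 = +4433.4364 N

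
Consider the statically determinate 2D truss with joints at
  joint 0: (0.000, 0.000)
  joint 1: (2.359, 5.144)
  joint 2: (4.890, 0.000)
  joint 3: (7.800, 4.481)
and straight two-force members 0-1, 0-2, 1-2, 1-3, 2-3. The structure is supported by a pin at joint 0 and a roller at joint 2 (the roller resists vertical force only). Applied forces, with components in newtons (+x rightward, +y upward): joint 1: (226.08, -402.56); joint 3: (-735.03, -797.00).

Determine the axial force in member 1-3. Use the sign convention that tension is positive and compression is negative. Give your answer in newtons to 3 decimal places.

-202.996

N=4 nodes, M=5 members, R=3 reactions → 2N=8, M+R=8
member 0 (0-1): L=5.6591, (cx,cy)=(0.4168,0.9090)
member 1 (0-2): L=4.8900, (cx,cy)=(1.0000,0.0000)
member 2 (1-2): L=5.7329, (cx,cy)=(0.4415,-0.8973)
member 3 (1-3): L=5.4812, (cx,cy)=(0.9927,-0.1210)
member 4 (2-3): L=5.3430, (cx,cy)=(0.5446,0.8387)
solve A·x = −loads:
  F[0-1] = -186.8040 N (compression)
  F[0-2] = -431.0809 N (compression)
  F[1-2] = -232.0437 N (compression)
  F[1-3] = -202.9962 N (compression)
  F[2-3] = -979.5913 N (compression)
  Rx@0 = +508.9500 N
  Ry@0 = +169.8003 N
  Ry@2 = +1029.7597 N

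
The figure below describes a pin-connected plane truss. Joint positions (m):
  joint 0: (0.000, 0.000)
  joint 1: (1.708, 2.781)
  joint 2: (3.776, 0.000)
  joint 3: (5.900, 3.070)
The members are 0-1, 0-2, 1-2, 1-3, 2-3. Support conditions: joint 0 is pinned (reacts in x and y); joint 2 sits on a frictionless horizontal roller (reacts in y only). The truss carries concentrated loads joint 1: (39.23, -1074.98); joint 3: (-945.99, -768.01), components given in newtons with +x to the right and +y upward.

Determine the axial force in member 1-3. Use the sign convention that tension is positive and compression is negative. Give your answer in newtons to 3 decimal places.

N=4 nodes, M=5 members, R=3 reactions → 2N=8, M+R=8
member 0 (0-1): L=3.2636, (cx,cy)=(0.5233,0.8521)
member 1 (0-2): L=3.7760, (cx,cy)=(1.0000,0.0000)
member 2 (1-2): L=3.4656, (cx,cy)=(0.5967,-0.8025)
member 3 (1-3): L=4.2020, (cx,cy)=(0.9976,0.0688)
member 4 (2-3): L=3.7331, (cx,cy)=(0.5690,0.8224)
solve A·x = −loads:
  F[0-1] = -1052.6129 N (compression)
  F[0-2] = -355.8803 N (compression)
  F[1-2] = -259.2602 N (compression)
  F[1-3] = -436.4382 N (compression)
  F[2-3] = -897.4022 N (compression)
  Rx@0 = +906.7600 N
  Ry@0 = +896.9534 N
  Ry@2 = +946.0366 N

-436.438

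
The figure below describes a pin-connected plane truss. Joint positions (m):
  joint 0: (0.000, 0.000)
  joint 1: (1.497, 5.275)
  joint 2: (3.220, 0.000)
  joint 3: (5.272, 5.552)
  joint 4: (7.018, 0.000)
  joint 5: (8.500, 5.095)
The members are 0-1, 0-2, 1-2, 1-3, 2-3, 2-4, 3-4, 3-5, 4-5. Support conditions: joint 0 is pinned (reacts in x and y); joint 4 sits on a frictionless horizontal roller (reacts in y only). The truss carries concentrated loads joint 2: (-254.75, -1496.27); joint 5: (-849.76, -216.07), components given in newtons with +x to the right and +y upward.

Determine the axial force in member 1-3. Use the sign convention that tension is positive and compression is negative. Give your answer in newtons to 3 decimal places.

-825.505

N=6 nodes, M=9 members, R=3 reactions → 2N=12, M+R=12
member 0 (0-1): L=5.4833, (cx,cy)=(0.2730,0.9620)
member 1 (0-2): L=3.2200, (cx,cy)=(1.0000,0.0000)
member 2 (1-2): L=5.5493, (cx,cy)=(0.3105,-0.9506)
member 3 (1-3): L=3.7851, (cx,cy)=(0.9973,0.0732)
member 4 (2-3): L=5.9191, (cx,cy)=(0.3467,0.9380)
member 5 (2-4): L=3.7980, (cx,cy)=(1.0000,0.0000)
member 6 (3-4): L=5.8201, (cx,cy)=(0.3000,-0.9539)
member 7 (3-5): L=3.2602, (cx,cy)=(0.9901,-0.1402)
member 8 (4-5): L=5.3062, (cx,cy)=(0.2793,0.9602)
solve A·x = −loads:
  F[0-1] = -1435.5770 N (compression)
  F[0-2] = -712.5824 N (compression)
  F[1-2] = +1389.2941 N (tension)
  F[1-3] = -825.5051 N (compression)
  F[2-3] = +187.2527 N (tension)
  F[2-4] = -91.3844 N (compression)
  F[3-4] = -8.6268 N (compression)
  F[3-5] = -763.3242 N (compression)
  F[4-5] = -336.4592 N (compression)
  Rx@0 = +1104.5100 N
  Ry@0 = +1381.0409 N
  Ry@4 = +331.2991 N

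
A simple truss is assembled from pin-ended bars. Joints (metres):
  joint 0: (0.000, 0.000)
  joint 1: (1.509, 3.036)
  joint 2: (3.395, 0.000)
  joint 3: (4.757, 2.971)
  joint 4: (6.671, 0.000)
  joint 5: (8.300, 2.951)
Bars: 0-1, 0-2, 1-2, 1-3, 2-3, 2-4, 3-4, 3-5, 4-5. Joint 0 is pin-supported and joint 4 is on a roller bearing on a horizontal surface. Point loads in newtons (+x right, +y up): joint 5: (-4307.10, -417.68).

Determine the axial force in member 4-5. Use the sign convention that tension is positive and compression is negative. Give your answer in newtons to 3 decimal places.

N=6 nodes, M=9 members, R=3 reactions → 2N=12, M+R=12
member 0 (0-1): L=3.3903, (cx,cy)=(0.4451,0.8955)
member 1 (0-2): L=3.3950, (cx,cy)=(1.0000,0.0000)
member 2 (1-2): L=3.5741, (cx,cy)=(0.5277,-0.8494)
member 3 (1-3): L=3.2487, (cx,cy)=(0.9998,-0.0200)
member 4 (2-3): L=3.2683, (cx,cy)=(0.4167,0.9090)
member 5 (2-4): L=3.2760, (cx,cy)=(1.0000,0.0000)
member 6 (3-4): L=3.5342, (cx,cy)=(0.5416,-0.8407)
member 7 (3-5): L=3.5431, (cx,cy)=(1.0000,-0.0056)
member 8 (4-5): L=3.3708, (cx,cy)=(0.4833,0.8755)
solve A·x = −loads:
  F[0-1] = -2013.7719 N (compression)
  F[0-2] = -3410.7930 N (compression)
  F[1-2] = +2171.0380 N (tension)
  F[1-3] = -2042.3362 N (compression)
  F[2-3] = -2028.7198 N (compression)
  F[2-4] = -1419.7474 N (compression)
  F[3-4] = +2172.4107 N (tension)
  F[3-5] = -4063.9352 N (compression)
  F[4-5] = -503.2960 N (compression)
  Rx@0 = +4307.1000 N
  Ry@0 = +1803.3056 N
  Ry@4 = -1385.6256 N

-503.296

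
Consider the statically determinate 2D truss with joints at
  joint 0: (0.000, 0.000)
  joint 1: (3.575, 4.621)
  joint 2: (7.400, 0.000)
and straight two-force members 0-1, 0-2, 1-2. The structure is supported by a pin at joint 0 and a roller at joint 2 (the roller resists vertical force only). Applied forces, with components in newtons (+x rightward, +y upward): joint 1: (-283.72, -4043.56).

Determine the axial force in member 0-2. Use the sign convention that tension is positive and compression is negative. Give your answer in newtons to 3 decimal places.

N=3 nodes, M=3 members, R=3 reactions → 2N=6, M+R=6
member 0 (0-1): L=5.8425, (cx,cy)=(0.6119,0.7909)
member 1 (0-2): L=7.4000, (cx,cy)=(1.0000,0.0000)
member 2 (1-2): L=5.9987, (cx,cy)=(0.6376,-0.7703)
solve A·x = −loads:
  F[0-1] = -2866.5511 N (compression)
  F[0-2] = +1470.3239 N (tension)
  F[1-2] = -2305.8863 N (compression)
  Rx@0 = +283.7200 N
  Ry@0 = +2267.2550 N
  Ry@2 = +1776.3050 N

1470.324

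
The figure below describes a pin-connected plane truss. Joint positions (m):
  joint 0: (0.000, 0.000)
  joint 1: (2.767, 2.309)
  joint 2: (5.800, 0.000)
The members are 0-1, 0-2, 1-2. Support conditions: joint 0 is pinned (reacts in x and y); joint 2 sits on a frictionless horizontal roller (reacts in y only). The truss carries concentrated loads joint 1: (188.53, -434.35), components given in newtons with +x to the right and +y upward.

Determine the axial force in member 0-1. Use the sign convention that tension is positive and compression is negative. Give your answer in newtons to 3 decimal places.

-237.365

N=3 nodes, M=3 members, R=3 reactions → 2N=6, M+R=6
member 0 (0-1): L=3.6039, (cx,cy)=(0.7678,0.6407)
member 1 (0-2): L=5.8000, (cx,cy)=(1.0000,0.0000)
member 2 (1-2): L=3.8119, (cx,cy)=(0.7957,-0.6057)
solve A·x = −loads:
  F[0-1] = -237.3654 N (compression)
  F[0-2] = +370.7765 N (tension)
  F[1-2] = -465.9948 N (compression)
  Rx@0 = -188.5300 N
  Ry@0 = +152.0807 N
  Ry@2 = +282.2693 N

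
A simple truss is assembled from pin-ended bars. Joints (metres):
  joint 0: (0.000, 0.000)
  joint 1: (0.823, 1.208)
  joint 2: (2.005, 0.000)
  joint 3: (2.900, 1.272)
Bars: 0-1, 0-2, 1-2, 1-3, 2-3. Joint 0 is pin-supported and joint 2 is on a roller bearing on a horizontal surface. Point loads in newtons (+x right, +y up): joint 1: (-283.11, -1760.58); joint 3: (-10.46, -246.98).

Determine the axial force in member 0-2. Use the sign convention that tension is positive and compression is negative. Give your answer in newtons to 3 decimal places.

459.167

N=4 nodes, M=5 members, R=3 reactions → 2N=8, M+R=8
member 0 (0-1): L=1.4617, (cx,cy)=(0.5630,0.8264)
member 1 (0-2): L=2.0050, (cx,cy)=(1.0000,0.0000)
member 2 (1-2): L=1.6901, (cx,cy)=(0.6994,-0.7148)
member 3 (1-3): L=2.0780, (cx,cy)=(0.9995,0.0308)
member 4 (2-3): L=1.5553, (cx,cy)=(0.5754,0.8178)
solve A·x = −loads:
  F[0-1] = -1336.9168 N (compression)
  F[0-2] = +459.1671 N (tension)
  F[1-2] = -910.1948 N (compression)
  F[1-3] = +167.0178 N (tension)
  F[2-3] = -308.2803 N (compression)
  Rx@0 = +293.5700 N
  Ry@0 = +1104.8681 N
  Ry@2 = +902.6919 N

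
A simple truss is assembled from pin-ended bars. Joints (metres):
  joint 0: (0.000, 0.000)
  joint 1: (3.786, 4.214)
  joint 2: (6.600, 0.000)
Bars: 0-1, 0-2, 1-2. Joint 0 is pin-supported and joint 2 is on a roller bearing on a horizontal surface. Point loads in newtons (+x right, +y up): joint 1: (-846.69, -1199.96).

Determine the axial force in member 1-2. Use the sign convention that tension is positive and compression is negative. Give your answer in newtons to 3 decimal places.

-177.655

N=3 nodes, M=3 members, R=3 reactions → 2N=6, M+R=6
member 0 (0-1): L=5.6649, (cx,cy)=(0.6683,0.7439)
member 1 (0-2): L=6.6000, (cx,cy)=(1.0000,0.0000)
member 2 (1-2): L=5.0672, (cx,cy)=(0.5553,-0.8316)
solve A·x = −loads:
  F[0-1] = -1414.5127 N (compression)
  F[0-2] = +98.6582 N (tension)
  F[1-2] = -177.6545 N (compression)
  Rx@0 = +846.6900 N
  Ry@0 = +1052.2180 N
  Ry@2 = +147.7420 N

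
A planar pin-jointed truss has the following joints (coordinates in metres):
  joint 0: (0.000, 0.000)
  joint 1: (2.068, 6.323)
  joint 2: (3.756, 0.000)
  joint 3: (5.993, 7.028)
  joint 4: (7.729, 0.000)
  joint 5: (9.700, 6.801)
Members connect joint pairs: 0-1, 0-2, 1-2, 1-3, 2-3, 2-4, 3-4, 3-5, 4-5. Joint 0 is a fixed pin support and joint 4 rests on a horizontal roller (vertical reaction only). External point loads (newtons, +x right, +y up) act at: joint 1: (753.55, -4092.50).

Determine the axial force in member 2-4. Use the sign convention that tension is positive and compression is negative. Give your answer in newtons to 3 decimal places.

N=6 nodes, M=9 members, R=3 reactions → 2N=12, M+R=12
member 0 (0-1): L=6.6526, (cx,cy)=(0.3109,0.9505)
member 1 (0-2): L=3.7560, (cx,cy)=(1.0000,0.0000)
member 2 (1-2): L=6.5444, (cx,cy)=(0.2579,-0.9662)
member 3 (1-3): L=3.9878, (cx,cy)=(0.9842,0.1768)
member 4 (2-3): L=7.3754, (cx,cy)=(0.3033,0.9529)
member 5 (2-4): L=3.9730, (cx,cy)=(1.0000,0.0000)
member 6 (3-4): L=7.2392, (cx,cy)=(0.2398,-0.9708)
member 7 (3-5): L=3.7139, (cx,cy)=(0.9981,-0.0611)
member 8 (4-5): L=7.0809, (cx,cy)=(0.2784,0.9605)
solve A·x = −loads:
  F[0-1] = -2505.1378 N (compression)
  F[0-2] = +1532.2880 N (tension)
  F[1-2] = -1962.1881 N (compression)
  F[1-3] = -1042.6052 N (compression)
  F[2-3] = +1989.5139 N (tension)
  F[2-4] = +422.7547 N (tension)
  F[3-4] = -1762.9142 N (compression)
  F[3-5] = +0.0000 N (tension)
  F[4-5] = -0.0000 N (compression)
  Rx@0 = -753.5500 N
  Ry@0 = +2381.0255 N
  Ry@4 = +1711.4745 N

422.755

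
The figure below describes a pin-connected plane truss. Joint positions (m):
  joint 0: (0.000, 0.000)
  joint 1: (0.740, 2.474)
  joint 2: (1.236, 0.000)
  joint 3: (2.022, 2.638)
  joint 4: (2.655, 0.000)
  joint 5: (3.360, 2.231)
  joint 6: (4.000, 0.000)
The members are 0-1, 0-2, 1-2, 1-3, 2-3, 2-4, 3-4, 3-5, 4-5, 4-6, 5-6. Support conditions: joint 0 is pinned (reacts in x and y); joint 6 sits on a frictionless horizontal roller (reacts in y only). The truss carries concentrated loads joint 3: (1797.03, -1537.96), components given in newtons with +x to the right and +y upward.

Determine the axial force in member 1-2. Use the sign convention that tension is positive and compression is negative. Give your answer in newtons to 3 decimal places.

-406.084

N=7 nodes, M=11 members, R=3 reactions → 2N=14, M+R=14
member 0 (0-1): L=2.5823, (cx,cy)=(0.2866,0.9581)
member 1 (0-2): L=1.2360, (cx,cy)=(1.0000,0.0000)
member 2 (1-2): L=2.5232, (cx,cy)=(0.1966,-0.9805)
member 3 (1-3): L=1.2924, (cx,cy)=(0.9919,0.1269)
member 4 (2-3): L=2.7526, (cx,cy)=(0.2855,0.9584)
member 5 (2-4): L=1.4190, (cx,cy)=(1.0000,0.0000)
member 6 (3-4): L=2.7129, (cx,cy)=(0.2333,-0.9724)
member 7 (3-5): L=1.3985, (cx,cy)=(0.9567,-0.2910)
member 8 (4-5): L=2.3397, (cx,cy)=(0.3013,0.9535)
member 9 (4-6): L=1.3450, (cx,cy)=(1.0000,0.0000)
member 10 (5-6): L=2.3210, (cx,cy)=(0.2757,-0.9612)
solve A·x = −loads:
  F[0-1] = +443.2080 N (tension)
  F[0-2] = +1670.0216 N (tension)
  F[1-2] = -406.0839 N (compression)
  F[1-3] = +208.5193 N (tension)
  F[2-3] = +415.4587 N (tension)
  F[2-4] = +1471.5631 N (tension)
  F[3-4] = -1680.6258 N (compression)
  F[3-5] = -1128.2548 N (compression)
  F[4-5] = +1713.8900 N (tension)
  F[4-6] = +562.9992 N (tension)
  F[5-6] = -2041.7367 N (compression)
  Rx@0 = -1797.0300 N
  Ry@0 = -424.6201 N
  Ry@6 = +1962.5801 N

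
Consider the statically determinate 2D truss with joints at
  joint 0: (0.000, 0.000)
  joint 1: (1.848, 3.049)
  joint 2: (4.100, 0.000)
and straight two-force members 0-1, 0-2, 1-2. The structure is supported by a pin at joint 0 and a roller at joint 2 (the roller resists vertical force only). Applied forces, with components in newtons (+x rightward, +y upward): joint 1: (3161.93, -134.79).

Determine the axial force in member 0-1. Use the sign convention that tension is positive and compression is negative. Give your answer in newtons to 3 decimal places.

N=3 nodes, M=3 members, R=3 reactions → 2N=6, M+R=6
member 0 (0-1): L=3.5653, (cx,cy)=(0.5183,0.8552)
member 1 (0-2): L=4.1000, (cx,cy)=(1.0000,0.0000)
member 2 (1-2): L=3.7905, (cx,cy)=(0.5941,-0.8044)
solve A·x = −loads:
  F[0-1] = +2663.0101 N (tension)
  F[0-2] = +1781.6211 N (tension)
  F[1-2] = -2998.7736 N (compression)
  Rx@0 = -3161.9300 N
  Ry@0 = -2277.3604 N
  Ry@2 = +2412.1504 N

2663.010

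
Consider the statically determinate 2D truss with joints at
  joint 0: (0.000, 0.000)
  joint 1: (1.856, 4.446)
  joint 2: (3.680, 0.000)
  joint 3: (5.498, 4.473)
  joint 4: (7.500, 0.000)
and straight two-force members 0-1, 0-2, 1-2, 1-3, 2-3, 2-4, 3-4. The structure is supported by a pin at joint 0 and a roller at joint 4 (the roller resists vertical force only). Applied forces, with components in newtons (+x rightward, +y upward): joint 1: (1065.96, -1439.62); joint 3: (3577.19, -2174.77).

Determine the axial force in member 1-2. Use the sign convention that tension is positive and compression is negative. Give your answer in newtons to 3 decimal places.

N=5 nodes, M=7 members, R=3 reactions → 2N=10, M+R=10
member 0 (0-1): L=4.8178, (cx,cy)=(0.3852,0.9228)
member 1 (0-2): L=3.6800, (cx,cy)=(1.0000,0.0000)
member 2 (1-2): L=4.8056, (cx,cy)=(0.3796,-0.9252)
member 3 (1-3): L=3.6421, (cx,cy)=(1.0000,0.0074)
member 4 (2-3): L=4.8283, (cx,cy)=(0.3765,0.9264)
member 5 (2-4): L=3.8200, (cx,cy)=(1.0000,0.0000)
member 6 (3-4): L=4.9006, (cx,cy)=(0.4085,-0.9127)
solve A·x = −loads:
  F[0-1] = +1193.5784 N (tension)
  F[0-2] = +4183.3427 N (tension)
  F[1-2] = -2743.1233 N (compression)
  F[1-3] = +435.0292 N (tension)
  F[2-3] = +2739.4604 N (tension)
  F[2-4] = +2110.6919 N (tension)
  F[3-4] = -5166.6458 N (compression)
  Rx@0 = -4643.1500 N
  Ry@0 = -1101.4566 N
  Ry@4 = +4715.8466 N

-2743.123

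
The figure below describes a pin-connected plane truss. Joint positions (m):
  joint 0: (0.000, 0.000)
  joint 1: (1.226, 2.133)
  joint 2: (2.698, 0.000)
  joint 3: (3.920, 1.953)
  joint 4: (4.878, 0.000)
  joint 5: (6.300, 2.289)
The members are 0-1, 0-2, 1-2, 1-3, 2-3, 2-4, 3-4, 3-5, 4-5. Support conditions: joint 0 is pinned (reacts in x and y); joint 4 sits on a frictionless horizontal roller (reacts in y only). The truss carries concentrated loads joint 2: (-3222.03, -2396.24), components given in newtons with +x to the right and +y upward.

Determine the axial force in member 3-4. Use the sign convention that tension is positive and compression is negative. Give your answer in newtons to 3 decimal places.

N=6 nodes, M=9 members, R=3 reactions → 2N=12, M+R=12
member 0 (0-1): L=2.4602, (cx,cy)=(0.4983,0.8670)
member 1 (0-2): L=2.6980, (cx,cy)=(1.0000,0.0000)
member 2 (1-2): L=2.5916, (cx,cy)=(0.5680,-0.8230)
member 3 (1-3): L=2.7000, (cx,cy)=(0.9978,-0.0667)
member 4 (2-3): L=2.3038, (cx,cy)=(0.5304,0.8477)
member 5 (2-4): L=2.1800, (cx,cy)=(1.0000,0.0000)
member 6 (3-4): L=2.1753, (cx,cy)=(0.4404,-0.8978)
member 7 (3-5): L=2.4036, (cx,cy)=(0.9902,0.1398)
member 8 (4-5): L=2.6947, (cx,cy)=(0.5277,0.8494)
solve A·x = −loads:
  F[0-1] = -1235.1823 N (compression)
  F[0-2] = -2606.5065 N (compression)
  F[1-2] = +1416.4219 N (tension)
  F[1-3] = -1423.1966 N (compression)
  F[2-3] = +1451.4883 N (tension)
  F[2-4] = +650.1203 N (tension)
  F[3-4] = -1476.2141 N (compression)
  F[3-5] = -0.0000 N (compression)
  F[4-5] = +0.0000 N (tension)
  Rx@0 = +3222.0300 N
  Ry@0 = +1070.8904 N
  Ry@4 = +1325.3496 N

-1476.214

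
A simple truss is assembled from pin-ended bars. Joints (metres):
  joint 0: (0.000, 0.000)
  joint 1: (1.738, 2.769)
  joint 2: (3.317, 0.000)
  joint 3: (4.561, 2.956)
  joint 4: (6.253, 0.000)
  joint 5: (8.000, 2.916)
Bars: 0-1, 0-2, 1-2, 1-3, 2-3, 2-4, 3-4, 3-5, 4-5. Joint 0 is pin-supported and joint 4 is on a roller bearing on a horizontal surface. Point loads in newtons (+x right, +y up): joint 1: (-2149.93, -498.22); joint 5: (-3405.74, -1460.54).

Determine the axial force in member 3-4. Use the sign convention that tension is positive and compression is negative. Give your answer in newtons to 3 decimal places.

N=6 nodes, M=9 members, R=3 reactions → 2N=12, M+R=12
member 0 (0-1): L=3.2693, (cx,cy)=(0.5316,0.8470)
member 1 (0-2): L=3.3170, (cx,cy)=(1.0000,0.0000)
member 2 (1-2): L=3.1876, (cx,cy)=(0.4954,-0.8687)
member 3 (1-3): L=2.8292, (cx,cy)=(0.9978,0.0661)
member 4 (2-3): L=3.2071, (cx,cy)=(0.3879,0.9217)
member 5 (2-4): L=2.9360, (cx,cy)=(1.0000,0.0000)
member 6 (3-4): L=3.4060, (cx,cy)=(0.4968,-0.8679)
member 7 (3-5): L=3.4392, (cx,cy)=(0.9999,-0.0116)
member 8 (4-5): L=3.3993, (cx,cy)=(0.5139,0.8578)
solve A·x = −loads:
  F[0-1] = -2942.1550 N (compression)
  F[0-2] = -3991.5611 N (compression)
  F[1-2] = +2254.6198 N (tension)
  F[1-3] = -532.1950 N (compression)
  F[2-3] = -2124.9281 N (compression)
  F[2-4] = -2050.4710 N (compression)
  F[3-4] = +2330.9249 N (tension)
  F[3-5] = -2513.3752 N (compression)
  F[4-5] = -1736.6745 N (compression)
  Rx@0 = +5555.6700 N
  Ry@0 = +2491.9549 N
  Ry@4 = -533.1949 N

2330.925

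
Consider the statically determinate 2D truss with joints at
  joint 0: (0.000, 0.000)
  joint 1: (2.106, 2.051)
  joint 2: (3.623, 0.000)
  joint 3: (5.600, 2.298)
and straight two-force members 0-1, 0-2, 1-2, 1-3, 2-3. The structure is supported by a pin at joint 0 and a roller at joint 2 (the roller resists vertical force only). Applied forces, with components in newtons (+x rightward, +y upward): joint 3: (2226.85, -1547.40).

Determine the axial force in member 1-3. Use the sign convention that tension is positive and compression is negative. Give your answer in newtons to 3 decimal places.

N=4 nodes, M=5 members, R=3 reactions → 2N=8, M+R=8
member 0 (0-1): L=2.9397, (cx,cy)=(0.7164,0.6977)
member 1 (0-2): L=3.6230, (cx,cy)=(1.0000,0.0000)
member 2 (1-2): L=2.5511, (cx,cy)=(0.5947,-0.8040)
member 3 (1-3): L=3.5027, (cx,cy)=(0.9975,0.0705)
member 4 (2-3): L=3.0314, (cx,cy)=(0.6522,0.7581)
solve A·x = −loads:
  F[0-1] = +3234.7228 N (tension)
  F[0-2] = -90.5041 N (compression)
  F[1-2] = -2473.9589 N (compression)
  F[1-3] = +3797.9621 N (tension)
  F[2-3] = -2394.5346 N (compression)
  Rx@0 = -2226.8500 N
  Ry@0 = -2256.8344 N
  Ry@2 = +3804.2344 N

3797.962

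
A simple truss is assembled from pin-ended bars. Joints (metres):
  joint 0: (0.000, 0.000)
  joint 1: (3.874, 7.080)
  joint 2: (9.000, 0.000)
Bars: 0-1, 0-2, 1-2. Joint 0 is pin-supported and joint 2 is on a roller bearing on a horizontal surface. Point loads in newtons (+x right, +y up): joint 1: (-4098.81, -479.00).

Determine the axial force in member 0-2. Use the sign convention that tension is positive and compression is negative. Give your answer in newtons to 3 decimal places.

-2185.221

N=3 nodes, M=3 members, R=3 reactions → 2N=6, M+R=6
member 0 (0-1): L=8.0706, (cx,cy)=(0.4800,0.8773)
member 1 (0-2): L=9.0000, (cx,cy)=(1.0000,0.0000)
member 2 (1-2): L=8.7408, (cx,cy)=(0.5864,-0.8100)
solve A·x = −loads:
  F[0-1] = -3986.5185 N (compression)
  F[0-2] = -2185.2213 N (compression)
  F[1-2] = +3726.2326 N (tension)
  Rx@0 = +4098.8100 N
  Ry@0 = +3497.2143 N
  Ry@2 = -3018.2143 N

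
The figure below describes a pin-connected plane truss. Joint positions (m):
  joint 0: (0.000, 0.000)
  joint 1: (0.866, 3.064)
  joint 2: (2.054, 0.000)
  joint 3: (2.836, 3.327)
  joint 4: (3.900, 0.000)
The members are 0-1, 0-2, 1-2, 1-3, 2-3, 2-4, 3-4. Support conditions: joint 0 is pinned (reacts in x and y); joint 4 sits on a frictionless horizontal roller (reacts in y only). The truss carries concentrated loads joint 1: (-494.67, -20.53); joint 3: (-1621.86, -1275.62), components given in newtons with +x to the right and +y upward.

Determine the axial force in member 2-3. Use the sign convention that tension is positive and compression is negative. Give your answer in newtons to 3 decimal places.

N=5 nodes, M=7 members, R=3 reactions → 2N=10, M+R=10
member 0 (0-1): L=3.1840, (cx,cy)=(0.2720,0.9623)
member 1 (0-2): L=2.0540, (cx,cy)=(1.0000,0.0000)
member 2 (1-2): L=3.2863, (cx,cy)=(0.3615,-0.9324)
member 3 (1-3): L=1.9875, (cx,cy)=(0.9912,0.1323)
member 4 (2-3): L=3.4177, (cx,cy)=(0.2288,0.9735)
member 5 (2-4): L=1.8460, (cx,cy)=(1.0000,0.0000)
member 6 (3-4): L=3.4930, (cx,cy)=(0.3046,-0.9525)
solve A·x = −loads:
  F[0-1] = -2219.8753 N (compression)
  F[0-2] = -1512.7632 N (compression)
  F[1-2] = +2142.5947 N (tension)
  F[1-3] = -891.4981 N (compression)
  F[2-3] = -2052.1316 N (compression)
  F[2-4] = -268.6515 N (compression)
  F[3-4] = +881.9538 N (tension)
  Rx@0 = +2116.5300 N
  Ry@0 = +2136.1910 N
  Ry@4 = -840.0410 N

-2052.132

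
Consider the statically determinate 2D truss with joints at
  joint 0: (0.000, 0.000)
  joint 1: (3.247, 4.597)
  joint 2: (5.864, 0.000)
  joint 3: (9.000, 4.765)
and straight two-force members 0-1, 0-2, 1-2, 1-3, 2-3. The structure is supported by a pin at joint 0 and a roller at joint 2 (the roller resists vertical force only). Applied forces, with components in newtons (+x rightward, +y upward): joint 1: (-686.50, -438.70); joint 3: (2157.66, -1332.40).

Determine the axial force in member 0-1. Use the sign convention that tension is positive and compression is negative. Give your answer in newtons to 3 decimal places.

N=4 nodes, M=5 members, R=3 reactions → 2N=8, M+R=8
member 0 (0-1): L=5.6281, (cx,cy)=(0.5769,0.8168)
member 1 (0-2): L=5.8640, (cx,cy)=(1.0000,0.0000)
member 2 (1-2): L=5.2897, (cx,cy)=(0.4947,-0.8690)
member 3 (1-3): L=5.7555, (cx,cy)=(0.9996,0.0292)
member 4 (2-3): L=5.7044, (cx,cy)=(0.5498,0.8353)
solve A·x = −loads:
  F[0-1] = +2120.3336 N (tension)
  F[0-2] = +247.8816 N (tension)
  F[1-2] = -2393.6937 N (compression)
  F[1-3] = +3095.3379 N (tension)
  F[2-3] = -1703.2297 N (compression)
  Rx@0 = -1471.1600 N
  Ry@0 = -1731.8789 N
  Ry@2 = +3502.9789 N

2120.334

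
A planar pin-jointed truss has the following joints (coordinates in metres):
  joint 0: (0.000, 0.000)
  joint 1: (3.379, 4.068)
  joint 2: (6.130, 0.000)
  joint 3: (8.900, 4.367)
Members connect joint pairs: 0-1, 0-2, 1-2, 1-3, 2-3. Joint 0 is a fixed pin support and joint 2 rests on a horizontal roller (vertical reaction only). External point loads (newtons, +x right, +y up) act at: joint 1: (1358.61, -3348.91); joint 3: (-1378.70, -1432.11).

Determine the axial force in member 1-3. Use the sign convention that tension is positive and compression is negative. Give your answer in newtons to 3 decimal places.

-487.753

N=4 nodes, M=5 members, R=3 reactions → 2N=8, M+R=8
member 0 (0-1): L=5.2883, (cx,cy)=(0.6390,0.7692)
member 1 (0-2): L=6.1300, (cx,cy)=(1.0000,0.0000)
member 2 (1-2): L=4.9109, (cx,cy)=(0.5602,-0.8284)
member 3 (1-3): L=5.5291, (cx,cy)=(0.9985,0.0541)
member 4 (2-3): L=5.1714, (cx,cy)=(0.5356,0.8444)
solve A·x = −loads:
  F[0-1] = -1217.2434 N (compression)
  F[0-2] = +757.6750 N (tension)
  F[1-2] = -2944.2636 N (compression)
  F[1-3] = -487.7531 N (compression)
  F[2-3] = -1664.6757 N (compression)
  Rx@0 = +20.0900 N
  Ry@0 = +936.3563 N
  Ry@2 = +3844.6637 N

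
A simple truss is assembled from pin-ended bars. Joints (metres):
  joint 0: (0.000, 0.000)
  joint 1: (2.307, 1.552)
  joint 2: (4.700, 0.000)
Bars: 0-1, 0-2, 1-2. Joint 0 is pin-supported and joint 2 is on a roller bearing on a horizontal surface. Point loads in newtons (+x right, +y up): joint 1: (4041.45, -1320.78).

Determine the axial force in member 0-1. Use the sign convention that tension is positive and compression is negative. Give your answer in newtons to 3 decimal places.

1186.111

N=3 nodes, M=3 members, R=3 reactions → 2N=6, M+R=6
member 0 (0-1): L=2.7805, (cx,cy)=(0.8297,0.5582)
member 1 (0-2): L=4.7000, (cx,cy)=(1.0000,0.0000)
member 2 (1-2): L=2.8522, (cx,cy)=(0.8390,-0.5441)
solve A·x = −loads:
  F[0-1] = +1186.1106 N (tension)
  F[0-2] = +3057.3114 N (tension)
  F[1-2] = -3644.0123 N (compression)
  Rx@0 = -4041.4500 N
  Ry@0 = -662.0647 N
  Ry@2 = +1982.8447 N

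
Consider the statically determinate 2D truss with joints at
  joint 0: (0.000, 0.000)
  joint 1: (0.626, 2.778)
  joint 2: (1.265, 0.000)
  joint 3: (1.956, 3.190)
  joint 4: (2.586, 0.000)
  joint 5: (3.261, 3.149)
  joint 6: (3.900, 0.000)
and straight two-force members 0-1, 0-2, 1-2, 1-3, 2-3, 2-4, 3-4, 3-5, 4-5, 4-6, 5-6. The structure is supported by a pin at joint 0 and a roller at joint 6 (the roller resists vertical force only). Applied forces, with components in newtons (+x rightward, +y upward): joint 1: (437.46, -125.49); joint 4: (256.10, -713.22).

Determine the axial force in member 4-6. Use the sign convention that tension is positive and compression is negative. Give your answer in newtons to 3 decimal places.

163.285

N=7 nodes, M=11 members, R=3 reactions → 2N=14, M+R=14
member 0 (0-1): L=2.8477, (cx,cy)=(0.2198,0.9755)
member 1 (0-2): L=1.2650, (cx,cy)=(1.0000,0.0000)
member 2 (1-2): L=2.8505, (cx,cy)=(0.2242,-0.9746)
member 3 (1-3): L=1.3924, (cx,cy)=(0.9552,0.2959)
member 4 (2-3): L=3.2640, (cx,cy)=(0.2117,0.9773)
member 5 (2-4): L=1.3210, (cx,cy)=(1.0000,0.0000)
member 6 (3-4): L=3.2516, (cx,cy)=(0.1937,-0.9811)
member 7 (3-5): L=1.3056, (cx,cy)=(0.9995,-0.0314)
member 8 (4-5): L=3.2205, (cx,cy)=(0.2096,0.9778)
member 9 (4-6): L=1.3140, (cx,cy)=(1.0000,0.0000)
member 10 (5-6): L=3.2132, (cx,cy)=(0.1989,-0.9800)
solve A·x = −loads:
  F[0-1] = -34.8950 N (compression)
  F[0-2] = +701.2310 N (tension)
  F[1-2] = -219.6749 N (compression)
  F[1-3] = -414.4466 N (compression)
  F[2-3] = +219.0493 N (tension)
  F[2-4] = +605.6132 N (tension)
  F[3-4] = -82.5341 N (compression)
  F[3-5] = -333.6868 N (compression)
  F[4-5] = +812.2308 N (tension)
  F[4-6] = +163.2846 N (tension)
  F[5-6] = -821.0685 N (compression)
  Rx@0 = -693.5600 N
  Ry@0 = +34.0414 N
  Ry@6 = +804.6686 N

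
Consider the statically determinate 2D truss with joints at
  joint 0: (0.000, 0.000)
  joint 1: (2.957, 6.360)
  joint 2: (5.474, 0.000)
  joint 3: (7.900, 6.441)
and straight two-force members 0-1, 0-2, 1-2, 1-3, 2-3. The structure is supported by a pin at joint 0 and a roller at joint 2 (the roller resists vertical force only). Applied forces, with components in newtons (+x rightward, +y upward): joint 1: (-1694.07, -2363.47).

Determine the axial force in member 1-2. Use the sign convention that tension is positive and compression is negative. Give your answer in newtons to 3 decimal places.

N=4 nodes, M=5 members, R=3 reactions → 2N=8, M+R=8
member 0 (0-1): L=7.0138, (cx,cy)=(0.4216,0.9068)
member 1 (0-2): L=5.4740, (cx,cy)=(1.0000,0.0000)
member 2 (1-2): L=6.8399, (cx,cy)=(0.3680,-0.9298)
member 3 (1-3): L=4.9437, (cx,cy)=(0.9999,0.0164)
member 4 (2-3): L=6.8827, (cx,cy)=(0.3525,0.9358)
solve A·x = −loads:
  F[0-1] = -3369.0661 N (compression)
  F[0-2] = -273.6813 N (compression)
  F[1-2] = +743.7289 N (tension)
  F[1-3] = +0.0000 N (tension)
  F[2-3] = -0.0000 N (compression)
  Rx@0 = +1694.0700 N
  Ry@0 = +3055.0126 N
  Ry@2 = -691.5426 N

743.729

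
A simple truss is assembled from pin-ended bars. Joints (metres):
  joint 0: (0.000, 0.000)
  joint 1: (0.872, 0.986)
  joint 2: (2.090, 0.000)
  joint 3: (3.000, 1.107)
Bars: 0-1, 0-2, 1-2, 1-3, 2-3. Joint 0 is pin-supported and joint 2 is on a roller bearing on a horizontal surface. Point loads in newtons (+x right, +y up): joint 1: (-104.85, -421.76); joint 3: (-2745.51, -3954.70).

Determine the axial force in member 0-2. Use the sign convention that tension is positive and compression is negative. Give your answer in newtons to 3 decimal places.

N=4 nodes, M=5 members, R=3 reactions → 2N=8, M+R=8
member 0 (0-1): L=1.3163, (cx,cy)=(0.6625,0.7491)
member 1 (0-2): L=2.0900, (cx,cy)=(1.0000,0.0000)
member 2 (1-2): L=1.5671, (cx,cy)=(0.7772,-0.6292)
member 3 (1-3): L=2.1314, (cx,cy)=(0.9984,0.0568)
member 4 (2-3): L=1.4330, (cx,cy)=(0.6350,0.7725)
solve A·x = −loads:
  F[0-1] = -36.7839 N (compression)
  F[0-2] = -2825.9915 N (compression)
  F[1-2] = -578.6064 N (compression)
  F[1-3] = +531.0568 N (tension)
  F[2-3] = -5158.4193 N (compression)
  Rx@0 = +2850.3600 N
  Ry@0 = +27.5542 N
  Ry@2 = +4348.9058 N

-2825.992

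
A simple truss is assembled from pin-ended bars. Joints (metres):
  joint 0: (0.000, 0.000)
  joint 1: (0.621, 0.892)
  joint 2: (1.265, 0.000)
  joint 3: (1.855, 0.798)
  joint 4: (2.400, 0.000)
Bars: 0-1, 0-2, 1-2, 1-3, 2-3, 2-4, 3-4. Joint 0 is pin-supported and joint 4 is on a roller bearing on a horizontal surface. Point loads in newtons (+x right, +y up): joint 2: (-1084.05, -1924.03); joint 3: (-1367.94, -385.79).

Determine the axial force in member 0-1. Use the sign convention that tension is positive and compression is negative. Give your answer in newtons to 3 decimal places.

N=5 nodes, M=7 members, R=3 reactions → 2N=10, M+R=10
member 0 (0-1): L=1.0869, (cx,cy)=(0.5714,0.8207)
member 1 (0-2): L=1.2650, (cx,cy)=(1.0000,0.0000)
member 2 (1-2): L=1.1002, (cx,cy)=(0.5854,-0.8108)
member 3 (1-3): L=1.2376, (cx,cy)=(0.9971,-0.0760)
member 4 (2-3): L=0.9924, (cx,cy)=(0.5945,0.8041)
member 5 (2-4): L=1.1350, (cx,cy)=(1.0000,0.0000)
member 6 (3-4): L=0.9663, (cx,cy)=(0.5640,-0.8258)
solve A·x = −loads:
  F[0-1] = -1769.6532 N (compression)
  F[0-2] = -1440.8792 N (compression)
  F[1-2] = +1996.0883 N (tension)
  F[1-3] = -2185.8510 N (compression)
  F[2-3] = +380.1197 N (tension)
  F[2-4] = +585.6138 N (tension)
  F[3-4] = -1038.3613 N (compression)
  Rx@0 = +2451.9900 N
  Ry@0 = +1452.3524 N
  Ry@4 = +857.4676 N

-1769.653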